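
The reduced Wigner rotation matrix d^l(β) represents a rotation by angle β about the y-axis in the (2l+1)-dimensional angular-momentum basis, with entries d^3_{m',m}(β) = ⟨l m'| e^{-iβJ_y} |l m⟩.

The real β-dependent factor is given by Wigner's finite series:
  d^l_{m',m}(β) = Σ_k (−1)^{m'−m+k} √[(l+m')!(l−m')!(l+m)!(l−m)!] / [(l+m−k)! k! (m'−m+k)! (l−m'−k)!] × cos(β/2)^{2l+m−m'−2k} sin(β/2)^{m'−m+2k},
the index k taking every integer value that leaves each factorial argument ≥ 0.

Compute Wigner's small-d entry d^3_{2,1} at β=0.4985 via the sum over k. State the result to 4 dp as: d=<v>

d^3_{2,1}(β=0.4985) via Wigner's sum:
c=cos(0.4985/2)=0.969098, s=sin(0.4985/2)=0.246677; N=√[120·1·24·2]=75.894664
k∈{0,1} keeps every argument non-negative
  k=0: (−1)^1·75.8947/(24)·0.9691^5·0.2467^1 = -0.666756
  k=1: (−1)^2·75.8947/(12)·0.9691^3·0.2467^3 = +0.086401
d^3_{2,1}(0.4985) = -0.666756 +0.086401 = -0.580355

d=-0.5804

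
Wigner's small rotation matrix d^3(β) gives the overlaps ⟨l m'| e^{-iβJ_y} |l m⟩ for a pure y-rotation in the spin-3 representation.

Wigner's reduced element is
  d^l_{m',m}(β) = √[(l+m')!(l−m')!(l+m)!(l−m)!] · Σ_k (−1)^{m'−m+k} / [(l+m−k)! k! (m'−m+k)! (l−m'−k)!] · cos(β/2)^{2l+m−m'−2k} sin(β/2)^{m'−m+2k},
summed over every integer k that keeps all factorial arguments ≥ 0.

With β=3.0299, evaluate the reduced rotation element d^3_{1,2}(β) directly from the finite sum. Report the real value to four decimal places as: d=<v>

d=-0.0011

d^3_{1,2}(β=3.0299) via Wigner's sum:
With c≡cos(β/2)=0.055817 and s≡sin(β/2)=0.998441, N=[24·2·120·1]^{1/2}=75.894664
Admissible k: 1..2 (factorial args all ≥0)
  k=1: (−1)^0·75.8947/(24)·0.0558^5·0.9984^1 = +0.000002
  k=2: (−1)^1·75.8947/(12)·0.0558^3·0.9984^3 = -0.001095
d^3_{1,2}(3.0299) = +0.000002 -0.001095 = -0.001093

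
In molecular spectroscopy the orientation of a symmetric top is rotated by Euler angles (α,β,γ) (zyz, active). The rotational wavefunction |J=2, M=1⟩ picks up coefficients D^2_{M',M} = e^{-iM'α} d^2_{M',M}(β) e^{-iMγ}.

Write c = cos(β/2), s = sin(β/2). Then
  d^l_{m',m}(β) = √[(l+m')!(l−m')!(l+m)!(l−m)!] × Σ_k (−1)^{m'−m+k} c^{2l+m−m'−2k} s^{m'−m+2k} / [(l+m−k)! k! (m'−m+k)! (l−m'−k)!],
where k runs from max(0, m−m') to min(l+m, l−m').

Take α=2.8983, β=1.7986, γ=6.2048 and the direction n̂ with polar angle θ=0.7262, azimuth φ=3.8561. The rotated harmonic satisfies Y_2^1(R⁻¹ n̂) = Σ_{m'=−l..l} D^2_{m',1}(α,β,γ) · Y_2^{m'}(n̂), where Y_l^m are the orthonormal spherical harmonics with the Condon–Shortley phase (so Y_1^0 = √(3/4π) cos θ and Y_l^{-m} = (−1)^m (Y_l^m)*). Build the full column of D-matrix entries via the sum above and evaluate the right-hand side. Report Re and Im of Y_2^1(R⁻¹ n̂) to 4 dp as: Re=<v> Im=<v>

Re=0.1342 Im=-0.0750

Need the full column D^2_{m',1} for m'=−2..2 at α=2.8983, β=1.7986, γ=6.2048.
cos(β/2)=0.622158, sin(β/2)=0.782892
d^2_{-2,1}: single k=3 term ⇒ +0.597084;  D = +0.548026-0.237017i
d^2_{-1,1}: k∈[2..3] ⇒ +0.711748 -0.375670 = +0.336078;  D = -0.331518+0.055171i
d^2_{0,1}: k∈[1..2] ⇒ +0.461827 -0.731276 = -0.269449;  D = -0.268621-0.021099i
d^2_{1,1}: k∈[0..1] ⇒ +0.149832 -0.711748 = -0.561916;  D = +0.533093+0.177655i
d^2_{2,1}: single k=0 term ⇒ -0.377080;  D = -0.318484-0.201885i
Y_2^{m'}(θ=0.7262,φ=3.8561) and Σ D·Y over m':
  (+0.5480-0.2370i)·(+0.0241-0.1686i)  (-0.3315+0.0552i)·(-0.2898+0.2513i)  (-0.2686-0.0211i)·(+0.2136+0.0000i)  (+0.5331+0.1777i)·(+0.2898+0.2513i)  (-0.3185-0.2019i)·(+0.0241+0.1686i)
Y_2^1(R⁻¹ n̂) = +0.134239-0.075023i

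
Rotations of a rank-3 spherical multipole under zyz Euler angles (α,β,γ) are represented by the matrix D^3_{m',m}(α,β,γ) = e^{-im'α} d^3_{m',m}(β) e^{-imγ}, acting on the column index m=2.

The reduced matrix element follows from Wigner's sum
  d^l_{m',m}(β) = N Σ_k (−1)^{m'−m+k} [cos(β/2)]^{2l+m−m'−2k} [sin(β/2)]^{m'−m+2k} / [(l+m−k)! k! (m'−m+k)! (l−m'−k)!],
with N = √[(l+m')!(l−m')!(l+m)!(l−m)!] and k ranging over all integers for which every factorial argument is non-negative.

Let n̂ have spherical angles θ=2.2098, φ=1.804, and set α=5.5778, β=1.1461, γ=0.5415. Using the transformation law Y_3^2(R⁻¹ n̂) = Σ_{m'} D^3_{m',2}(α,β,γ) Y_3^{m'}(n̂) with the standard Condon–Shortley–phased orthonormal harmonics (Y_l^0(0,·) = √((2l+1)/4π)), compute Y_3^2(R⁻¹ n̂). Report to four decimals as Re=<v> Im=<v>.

Re=-0.1385 Im=-0.2171

Need the full column D^3_{m',2} for m'=−3..3 at α=5.5778, β=1.1461, γ=0.5415.
cos(β/2)=0.840251, sin(β/2)=0.542197
d^3_{-3,2}: single k=5 term ⇒ +0.096443;  D = -0.096283+0.005549i
d^3_{-2,2}: k∈[4..5] ⇒ +0.305083 -0.025406 = +0.279676;  D = -0.223014-0.168771i
d^3_{-1,2}: k∈[3..4] ⇒ +0.598039 -0.124508 = +0.473531;  D = -0.102224-0.462366i
d^3_{0,2}: k∈[2..3] ⇒ +0.802624 -0.334202 = +0.468422;  D = +0.219540-0.413789i
d^3_{1,2}: k∈[1..2] ⇒ +0.718130 -0.598039 = +0.120091;  D = +0.111630-0.044278i
d^3_{2,2}: k∈[0..1] ⇒ +0.351929 -0.732692 = -0.380763;  D = -0.360492-0.122580i
d^3_{3,2}: single k=0 term ⇒ -0.556261;  D = -0.284867-0.477783i
Y_3^{m'}(θ=2.2098,φ=1.804) and Σ D·Y over m':
  (-0.0963+0.0055i)·(+0.1389+0.1651i)  (-0.2230-0.1688i)·(+0.3508-0.1766i)  (-0.1022-0.4624i)·(-0.0467-0.1965i)  (+0.2195-0.4138i)·(+0.2719+0.0000i)  (+0.1116-0.0443i)·(+0.0467-0.1965i)  (-0.3605-0.1226i)·(+0.3508+0.1766i)  (-0.2849-0.4778i)·(-0.1389+0.1651i)
Y_3^2(R⁻¹ n̂) = -0.138541-0.217077i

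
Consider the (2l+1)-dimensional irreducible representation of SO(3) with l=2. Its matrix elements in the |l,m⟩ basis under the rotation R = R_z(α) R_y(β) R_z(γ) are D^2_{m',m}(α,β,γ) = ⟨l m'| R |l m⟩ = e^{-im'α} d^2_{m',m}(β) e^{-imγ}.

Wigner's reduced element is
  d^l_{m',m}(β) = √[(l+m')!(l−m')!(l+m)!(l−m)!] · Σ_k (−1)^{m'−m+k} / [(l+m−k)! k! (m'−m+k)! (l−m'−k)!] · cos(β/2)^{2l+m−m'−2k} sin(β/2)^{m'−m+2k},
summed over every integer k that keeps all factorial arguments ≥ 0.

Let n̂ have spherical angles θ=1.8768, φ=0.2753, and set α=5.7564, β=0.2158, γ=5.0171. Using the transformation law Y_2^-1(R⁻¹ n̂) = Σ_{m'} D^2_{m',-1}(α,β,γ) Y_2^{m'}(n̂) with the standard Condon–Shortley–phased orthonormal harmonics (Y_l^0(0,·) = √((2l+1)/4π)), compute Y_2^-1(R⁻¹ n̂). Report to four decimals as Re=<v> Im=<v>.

Need the full column D^2_{m',-1} for m'=−2..2 at α=5.7564, β=0.2158, γ=5.0171.
cos(β/2)=0.994184, sin(β/2)=0.107691
d^2_{-2,-1}: single k=1 term ⇒ +0.211646;  D = -0.144089-0.155023i
d^2_{-1,-1}: k∈[0..1] ⇒ +0.976940 -0.034388 = +0.942551;  D = -0.207600-0.919405i
d^2_{0,-1}: k∈[0..1] ⇒ -0.259212 +0.003041 = -0.256170;  D = -0.076856+0.244370i
d^2_{1,-1}: k∈[0..1] ⇒ +0.034388 -0.000134 = +0.034254;  D = +0.025312-0.023079i
d^2_{2,-1}: single k=0 term ⇒ -0.002483;  D = -0.002427+0.000524i
Y_2^{m'}(θ=1.8768,φ=0.2753) and Σ D·Y over m':
  (-0.1441-0.1550i)·(+0.2993-0.1838i)  (-0.2076-0.9194i)·(-0.2136+0.0603i)  (-0.0769+0.2444i)·(-0.2295+0.0000i)  (+0.0253-0.0231i)·(+0.2136+0.0603i)  (-0.0024+0.0005i)·(+0.2993+0.1838i)
Y_2^-1(R⁻¹ n̂) = +0.051800+0.104124i

Re=0.0518 Im=0.1041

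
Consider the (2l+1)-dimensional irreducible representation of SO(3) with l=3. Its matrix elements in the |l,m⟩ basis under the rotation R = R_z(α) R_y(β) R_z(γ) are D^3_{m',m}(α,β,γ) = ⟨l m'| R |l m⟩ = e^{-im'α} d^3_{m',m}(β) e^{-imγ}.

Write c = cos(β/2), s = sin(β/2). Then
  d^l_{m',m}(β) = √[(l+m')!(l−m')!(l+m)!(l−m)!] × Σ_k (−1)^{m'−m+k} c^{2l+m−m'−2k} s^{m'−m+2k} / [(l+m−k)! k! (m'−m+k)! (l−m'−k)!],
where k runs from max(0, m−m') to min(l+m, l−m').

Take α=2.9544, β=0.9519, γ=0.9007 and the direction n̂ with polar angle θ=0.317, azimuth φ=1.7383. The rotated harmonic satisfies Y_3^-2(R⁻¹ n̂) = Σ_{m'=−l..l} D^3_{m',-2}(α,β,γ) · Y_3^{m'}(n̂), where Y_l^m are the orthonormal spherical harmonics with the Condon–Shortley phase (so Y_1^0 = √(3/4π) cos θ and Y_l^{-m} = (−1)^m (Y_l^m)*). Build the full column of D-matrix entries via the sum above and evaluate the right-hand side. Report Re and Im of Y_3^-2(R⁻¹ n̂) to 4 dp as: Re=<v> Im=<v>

Need the full column D^3_{m',-2} for m'=−3..3 at α=2.9544, β=0.9519, γ=0.9007.
cos(β/2)=0.888858, sin(β/2)=0.458183
d^3_{-3,-2}: single k=1 term ⇒ +0.622696;  D = -0.202354-0.588900i
d^3_{-2,-2}: k∈[0..1] ⇒ +0.493167 -0.655205 = -0.162038;  D = -0.023218-0.160366i
d^3_{-1,-2}: k∈[0..1] ⇒ -0.803897 +0.427213 = -0.376685;  D = -0.016347+0.376330i
d^3_{0,-2}: k∈[0..1] ⇒ +0.717741 -0.190713 = +0.527028;  D = -0.120460+0.513077i
d^3_{1,-2}: k∈[0..1] ⇒ -0.427213 +0.056758 = -0.370455;  D = -0.150311+0.338590i
d^3_{2,-2}: k∈[0..1] ⇒ +0.174097 -0.009252 = +0.164845;  D = -0.093756+0.135586i
d^3_{3,-2}: single k=0 term ⇒ -0.043965;  D = -0.031298+0.030876i
Y_3^{m'}(θ=0.317,φ=1.7383) and Σ D·Y over m':
  (-0.2024-0.5889i)·(+0.0061+0.0111i)  (-0.0232-0.1604i)·(-0.0891+0.0310i)  (-0.0163+0.3763i)·(-0.0590-0.3491i)  (-0.1205+0.5131i)·(+0.5369+0.0000i)  (-0.1503+0.3386i)·(+0.0590-0.3491i)  (-0.0938+0.1356i)·(-0.0891-0.0310i)  (-0.0313+0.0309i)·(-0.0061+0.0111i)
Y_3^-2(R⁻¹ n̂) = +0.201716+0.329452i

Re=0.2017 Im=0.3295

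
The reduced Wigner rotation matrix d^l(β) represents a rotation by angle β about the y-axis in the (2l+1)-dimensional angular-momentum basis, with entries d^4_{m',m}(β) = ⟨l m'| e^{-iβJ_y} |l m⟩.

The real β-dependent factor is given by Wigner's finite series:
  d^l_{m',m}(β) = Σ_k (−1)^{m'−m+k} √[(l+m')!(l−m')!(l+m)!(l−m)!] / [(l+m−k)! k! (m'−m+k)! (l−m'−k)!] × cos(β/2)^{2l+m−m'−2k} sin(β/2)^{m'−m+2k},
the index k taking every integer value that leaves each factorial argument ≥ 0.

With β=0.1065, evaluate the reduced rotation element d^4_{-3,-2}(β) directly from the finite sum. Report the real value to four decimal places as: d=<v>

d=0.1955

d^4_{-3,-2}(β=0.1065) via Wigner's sum:
c=cos(0.1065/2)=0.998583, s=sin(0.1065/2)=0.053225; N=√[1·5040·2·720]=2693.993318
k∈{1,2} keeps every argument non-negative
  k=1: (−1)^0·2693.9933/(720)·0.9986^7·0.0532^1 = +0.197182
  k=2: (−1)^1·2693.9933/(240)·0.9986^5·0.0532^3 = -0.001681
d^4_{-3,-2}(0.1065) = +0.197182 -0.001681 = +0.195501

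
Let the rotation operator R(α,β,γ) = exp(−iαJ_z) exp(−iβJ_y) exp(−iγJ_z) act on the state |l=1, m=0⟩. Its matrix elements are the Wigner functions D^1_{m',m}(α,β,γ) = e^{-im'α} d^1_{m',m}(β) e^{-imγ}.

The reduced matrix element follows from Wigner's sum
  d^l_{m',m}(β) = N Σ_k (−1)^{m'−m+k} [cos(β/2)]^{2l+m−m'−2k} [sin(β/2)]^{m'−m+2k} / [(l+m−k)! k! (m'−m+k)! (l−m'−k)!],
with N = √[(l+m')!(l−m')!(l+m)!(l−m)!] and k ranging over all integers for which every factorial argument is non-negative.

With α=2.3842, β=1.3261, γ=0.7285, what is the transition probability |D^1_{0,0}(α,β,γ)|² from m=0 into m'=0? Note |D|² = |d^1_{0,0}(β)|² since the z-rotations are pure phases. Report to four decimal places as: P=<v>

First d^1_{0,0}(β=1.3261), then the phase factors e^{-i(0)α} and e^{-i(0)γ}:
c=cos(1.3261/2)=0.788119, s=sin(1.3261/2)=0.615523; N=√[1·1·1·1]=1.000000
Admissible k: 0..1 (factorial args all ≥0)
  k=0: (−1)^0·1.0000/(1)·0.7881^2·0.6155^0 = +0.621131
  k=1: (−1)^1·1.0000/(1)·0.7881^0·0.6155^2 = -0.378869
d^1_{0,0}(1.3261) = +0.621131 -0.378869 = +0.242262
|D^1_{0,0}|² = |d^1_{0,0}(β)|² = (+0.242262)² = 0.058691 (the z-rotation phases have unit modulus)

P=0.0587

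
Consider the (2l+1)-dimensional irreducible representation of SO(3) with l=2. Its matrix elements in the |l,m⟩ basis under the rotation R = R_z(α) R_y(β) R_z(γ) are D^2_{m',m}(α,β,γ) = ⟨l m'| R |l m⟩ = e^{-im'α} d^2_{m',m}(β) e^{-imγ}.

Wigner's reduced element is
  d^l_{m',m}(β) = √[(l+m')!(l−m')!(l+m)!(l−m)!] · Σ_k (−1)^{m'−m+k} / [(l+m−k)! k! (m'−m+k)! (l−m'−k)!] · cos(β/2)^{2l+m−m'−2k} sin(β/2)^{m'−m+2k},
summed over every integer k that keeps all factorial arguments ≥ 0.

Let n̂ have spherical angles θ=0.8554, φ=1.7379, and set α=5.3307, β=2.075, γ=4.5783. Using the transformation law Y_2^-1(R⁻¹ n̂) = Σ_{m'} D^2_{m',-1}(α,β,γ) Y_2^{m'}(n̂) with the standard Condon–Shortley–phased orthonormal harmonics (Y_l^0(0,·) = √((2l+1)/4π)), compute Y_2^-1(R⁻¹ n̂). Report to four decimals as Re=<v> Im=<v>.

Need the full column D^2_{m',-1} for m'=−2..2 at α=5.3307, β=2.075, γ=4.5783.
cos(β/2)=0.508375, sin(β/2)=0.861136
d^2_{-2,-1}: single k=1 term ⇒ +0.226284;  D = -0.201925+0.102130i
d^2_{-1,-1}: k∈[0..1] ⇒ +0.066794 -0.574953 = -0.508160;  D = +0.449740+0.236558i
d^2_{0,-1}: k∈[0..1] ⇒ -0.277140 +0.795197 = +0.518057;  D = -0.069258-0.513407i
d^2_{1,-1}: k∈[0..1] ⇒ +0.574953 -0.549904 = +0.025049;  D = +0.018287-0.017118i
d^2_{2,-1}: single k=0 term ⇒ -0.649276;  D = -0.636322-0.129045i
Y_2^{m'}(θ=0.8554,φ=1.7379) and Σ D·Y over m':
  (-0.2019+0.1021i)·(-0.2079+0.0722i)  (+0.4497+0.2366i)·(-0.0636-0.3772i)  (-0.0693-0.5134i)·(+0.0917+0.0000i)  (+0.0183-0.0171i)·(+0.0636-0.3772i)  (-0.6363-0.1290i)·(-0.2079-0.0722i)
Y_2^-1(R⁻¹ n̂) = +0.206559-0.202775i

Re=0.2066 Im=-0.2028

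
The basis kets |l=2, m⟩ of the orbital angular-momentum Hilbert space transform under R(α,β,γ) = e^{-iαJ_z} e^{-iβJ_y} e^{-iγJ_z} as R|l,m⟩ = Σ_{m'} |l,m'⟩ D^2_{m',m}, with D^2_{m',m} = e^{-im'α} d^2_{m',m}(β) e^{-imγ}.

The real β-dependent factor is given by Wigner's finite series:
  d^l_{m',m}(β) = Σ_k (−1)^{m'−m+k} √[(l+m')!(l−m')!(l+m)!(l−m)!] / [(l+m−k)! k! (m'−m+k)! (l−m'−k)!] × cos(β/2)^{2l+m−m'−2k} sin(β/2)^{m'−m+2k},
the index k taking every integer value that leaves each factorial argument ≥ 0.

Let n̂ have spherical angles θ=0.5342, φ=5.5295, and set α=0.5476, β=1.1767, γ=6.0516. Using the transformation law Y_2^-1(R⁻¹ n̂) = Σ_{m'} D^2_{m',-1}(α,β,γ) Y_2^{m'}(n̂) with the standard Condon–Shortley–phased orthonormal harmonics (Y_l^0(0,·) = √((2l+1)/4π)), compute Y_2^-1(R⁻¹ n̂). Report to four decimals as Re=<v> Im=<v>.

Need the full column D^2_{m',-1} for m'=−2..2 at α=0.5476, β=1.1767, γ=6.0516.
cos(β/2)=0.831858, sin(β/2)=0.554989
d^2_{-2,-1}: single k=1 term ⇒ +0.638942;  D = +0.415117+0.485721i
d^2_{-1,-1}: k∈[0..1] ⇒ +0.478846 -0.639423 = -0.160577;  D = -0.152626-0.049904i
d^2_{0,-1}: k∈[0..1] ⇒ -0.782541 +0.348320 = -0.434221;  D = -0.422629+0.099663i
d^2_{1,-1}: k∈[0..1] ⇒ +0.639423 -0.094872 = +0.544551;  D = +0.387441-0.382656i
d^2_{2,-1}: single k=0 term ⇒ -0.284402;  D = -0.068711+0.275977i
Y_2^{m'}(θ=0.5342,φ=5.5295) and Σ D·Y over m':
  (+0.4151+0.4857i)·(+0.0063+0.0999i)  (-0.1526-0.0499i)·(+0.2469+0.2317i)  (-0.4226+0.0997i)·(+0.3855+0.0000i)  (+0.3874-0.3827i)·(-0.2469+0.2317i)  (-0.0687+0.2760i)·(+0.0063-0.0999i)
Y_2^-1(R⁻¹ n̂) = -0.214791+0.228148i

Re=-0.2148 Im=0.2281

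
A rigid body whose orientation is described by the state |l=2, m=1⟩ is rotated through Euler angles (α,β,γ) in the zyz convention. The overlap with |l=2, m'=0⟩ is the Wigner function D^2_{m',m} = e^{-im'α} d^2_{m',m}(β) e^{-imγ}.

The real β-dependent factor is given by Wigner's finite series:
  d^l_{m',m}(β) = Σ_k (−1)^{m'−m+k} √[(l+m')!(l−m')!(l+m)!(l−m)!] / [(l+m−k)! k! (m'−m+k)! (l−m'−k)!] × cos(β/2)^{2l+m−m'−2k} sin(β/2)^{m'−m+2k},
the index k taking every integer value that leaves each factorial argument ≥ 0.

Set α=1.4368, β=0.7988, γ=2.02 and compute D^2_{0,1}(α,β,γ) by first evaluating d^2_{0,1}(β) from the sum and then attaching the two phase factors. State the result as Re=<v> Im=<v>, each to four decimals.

Split into d^2_{0,1}(β=0.7988) × two z-phases.
c=cos(0.7988/2)=0.921294, s=sin(0.7988/2)=0.388866; N=√[2·2·6·1]=4.898979
The bounds max(0,m−m')=1 and min(l+m,l−m')=2 give 2 terms
  k=1: (−1)^0·4.8990/(2)·0.9213^3·0.3889^1 = +0.744853
  k=2: (−1)^1·4.8990/(2)·0.9213^1·0.3889^3 = -0.132701
d^2_{0,1}(0.7988) = +0.744853 -0.132701 = +0.612152
Phases: e^{-i·(0)·1.4368}=+1.000000+0.000000i, e^{-i·(1)·2.02}=-0.434248-0.900793i ⇒ D=-0.265826-0.551423i

Re=-0.2658 Im=-0.5514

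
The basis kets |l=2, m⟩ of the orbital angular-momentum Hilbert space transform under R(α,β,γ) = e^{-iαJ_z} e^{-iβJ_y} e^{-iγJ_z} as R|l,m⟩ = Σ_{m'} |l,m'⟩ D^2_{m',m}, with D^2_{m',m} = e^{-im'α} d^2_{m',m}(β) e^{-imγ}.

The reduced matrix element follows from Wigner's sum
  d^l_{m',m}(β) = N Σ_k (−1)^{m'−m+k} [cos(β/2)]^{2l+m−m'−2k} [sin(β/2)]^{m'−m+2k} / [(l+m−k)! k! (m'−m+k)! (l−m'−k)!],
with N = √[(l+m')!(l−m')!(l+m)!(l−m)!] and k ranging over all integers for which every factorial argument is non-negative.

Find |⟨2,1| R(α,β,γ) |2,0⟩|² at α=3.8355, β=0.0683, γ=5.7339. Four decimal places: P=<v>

P=0.0070

Split into d^2_{1,0}(β=0.0683) × two z-phases.
With c≡cos(β/2)=0.999417 and s≡sin(β/2)=0.034143, N=[6·1·2·2]^{1/2}=4.898979
k: max(0,(0)−(1))=0 … min(2+(0),2−(1))=1
  k=0: (−1)^1·4.8990/(2)·0.9994^3·0.0341^1 = -0.083488
  k=1: (−1)^2·4.8990/(2)·0.9994^1·0.0341^3 = +0.000097
d^2_{1,0}(0.0683) = -0.083488 +0.000097 = -0.083390
|D^2_{1,0}|² = |d^2_{1,0}(β)|² = (-0.083390)² = 0.006954 (the z-rotation phases have unit modulus)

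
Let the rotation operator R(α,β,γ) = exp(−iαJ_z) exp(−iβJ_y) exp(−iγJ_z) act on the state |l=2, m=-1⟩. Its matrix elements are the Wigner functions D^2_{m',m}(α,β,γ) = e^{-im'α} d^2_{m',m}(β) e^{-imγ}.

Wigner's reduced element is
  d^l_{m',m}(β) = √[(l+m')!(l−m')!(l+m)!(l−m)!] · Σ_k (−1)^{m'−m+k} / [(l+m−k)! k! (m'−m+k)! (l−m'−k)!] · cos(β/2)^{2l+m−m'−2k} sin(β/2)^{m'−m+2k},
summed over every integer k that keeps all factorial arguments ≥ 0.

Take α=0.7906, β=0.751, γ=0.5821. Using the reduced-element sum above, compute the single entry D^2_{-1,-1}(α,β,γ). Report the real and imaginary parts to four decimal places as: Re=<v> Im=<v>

D^2_{-1,-1}(0.7906,0.751,0.5821) = e^{-i·-1·0.7906}·d^2_{-1,-1}(0.751)·e^{-i·-1·0.5821}. Compute d first:
c=cos(0.751/2)=0.930324, s=sin(0.751/2)=0.366738; N=√[1·6·1·6]=6.000000
The bounds max(0,m−m')=0 and min(l+m,l−m')=1 give 2 terms
  k=0: (−1)^0·6.0000/(6)·0.9303^4·0.3667^0 = +0.749096
  k=1: (−1)^1·6.0000/(2)·0.9303^2·0.3667^2 = -0.349222
d^2_{-1,-1}(0.751) = +0.749096 -0.349222 = +0.399874
Phases: e^{-i·(-1)·0.7906}=+0.703419+0.710775i, e^{-i·(-1)·0.5821}=+0.835310+0.549779i ⇒ D=+0.078697+0.392054i

Re=0.0787 Im=0.3921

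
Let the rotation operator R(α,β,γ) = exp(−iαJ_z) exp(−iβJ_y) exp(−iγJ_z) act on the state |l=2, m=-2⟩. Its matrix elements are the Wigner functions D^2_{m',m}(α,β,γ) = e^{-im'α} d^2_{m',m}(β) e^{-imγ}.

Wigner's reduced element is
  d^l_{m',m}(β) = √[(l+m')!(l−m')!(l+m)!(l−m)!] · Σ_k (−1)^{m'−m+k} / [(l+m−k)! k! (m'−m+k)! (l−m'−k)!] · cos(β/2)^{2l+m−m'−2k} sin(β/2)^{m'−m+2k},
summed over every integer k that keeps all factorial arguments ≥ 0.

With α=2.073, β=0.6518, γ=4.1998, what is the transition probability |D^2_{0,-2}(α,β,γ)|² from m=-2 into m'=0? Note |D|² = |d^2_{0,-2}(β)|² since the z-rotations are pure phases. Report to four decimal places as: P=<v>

P=0.0508

First d^2_{0,-2}(β=0.6518), then the phase factors e^{-i(0)α} and e^{-i(-2)γ}:
With c≡cos(β/2)=0.947363 and s≡sin(β/2)=0.320162, N=[2·2·1·24]^{1/2}=9.797959
The bounds max(0,m−m')=0 and min(l+m,l−m')=0 give 1 term
  k=0: (−1)^2·9.7980/(4)·0.9474^2·0.3202^2 = +0.225344
d^2_{0,-2}(0.6518) = +0.225344
|D^2_{0,-2}|² = |d^2_{0,-2}(β)|² = (+0.225344)² = 0.050780 (the z-rotation phases have unit modulus)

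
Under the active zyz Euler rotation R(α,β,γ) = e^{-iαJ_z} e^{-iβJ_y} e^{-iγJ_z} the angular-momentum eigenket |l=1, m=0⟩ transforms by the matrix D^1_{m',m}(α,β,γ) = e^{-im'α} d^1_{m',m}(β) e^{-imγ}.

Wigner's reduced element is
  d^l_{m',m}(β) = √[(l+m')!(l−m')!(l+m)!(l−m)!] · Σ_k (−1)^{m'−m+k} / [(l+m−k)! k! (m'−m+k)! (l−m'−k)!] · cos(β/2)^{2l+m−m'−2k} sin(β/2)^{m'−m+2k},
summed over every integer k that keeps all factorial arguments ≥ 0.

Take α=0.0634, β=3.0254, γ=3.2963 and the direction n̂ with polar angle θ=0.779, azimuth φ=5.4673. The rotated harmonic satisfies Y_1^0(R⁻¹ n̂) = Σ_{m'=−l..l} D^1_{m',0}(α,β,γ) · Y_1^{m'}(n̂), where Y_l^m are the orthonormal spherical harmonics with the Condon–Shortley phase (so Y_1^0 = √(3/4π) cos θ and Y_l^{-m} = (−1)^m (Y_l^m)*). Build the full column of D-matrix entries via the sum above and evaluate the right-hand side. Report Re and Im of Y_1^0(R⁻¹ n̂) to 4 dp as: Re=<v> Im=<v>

Re=-0.3200 Im=0.0000

Need the full column D^1_{m',0} for m'=−1..1 at α=0.0634, β=3.0254, γ=3.2963.
cos(β/2)=0.058064, sin(β/2)=0.998313
d^1_{-1,0}: single k=1 term ⇒ +0.081976;  D = +0.081811+0.005194i
d^1_{0,0}: k∈[0..1] ⇒ +0.003371 -0.996629 = -0.993257;  D = -0.993257+0.000000i
d^1_{1,0}: single k=0 term ⇒ -0.081976;  D = -0.081811+0.005194i
Y_1^{m'}(θ=0.779,φ=5.4673) and Σ D·Y over m':
  (+0.0818+0.0052i)·(+0.1663+0.1768i)  (-0.9933+0.0000i)·(+0.3477+0.0000i)  (-0.0818+0.0052i)·(-0.1663+0.1768i)
Y_1^0(R⁻¹ n̂) = -0.319975+0.000000i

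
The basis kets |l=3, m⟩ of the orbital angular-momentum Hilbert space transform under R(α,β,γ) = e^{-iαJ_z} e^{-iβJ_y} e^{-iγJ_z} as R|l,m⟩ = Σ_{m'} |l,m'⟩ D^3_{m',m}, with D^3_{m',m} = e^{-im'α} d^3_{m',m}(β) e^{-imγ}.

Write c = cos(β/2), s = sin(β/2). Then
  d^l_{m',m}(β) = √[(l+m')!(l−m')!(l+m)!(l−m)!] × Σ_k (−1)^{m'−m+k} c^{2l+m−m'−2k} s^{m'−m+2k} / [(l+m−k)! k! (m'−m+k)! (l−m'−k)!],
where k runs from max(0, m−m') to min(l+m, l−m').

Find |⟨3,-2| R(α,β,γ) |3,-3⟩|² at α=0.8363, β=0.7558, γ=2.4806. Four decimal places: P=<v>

P=0.3930

D^3_{-2,-3}(0.8363,0.7558,2.4806) = e^{-i·-2·0.8363}·d^3_{-2,-3}(0.7558)·e^{-i·-3·2.4806}. Compute d first:
Half-angle: c=0.929442, s=0.368969. N=√(1·120·1·720)=293.938769
k∈{0} keeps every argument non-negative
  k=0: (−1)^1·293.9388/(120)·0.9294^5·0.3690^1 = -0.626868
d^3_{-2,-3}(0.7558) = -0.626868
|D^3_{-2,-3}|² = |d^3_{-2,-3}(β)|² = (-0.626868)² = 0.392964 (the z-rotation phases have unit modulus)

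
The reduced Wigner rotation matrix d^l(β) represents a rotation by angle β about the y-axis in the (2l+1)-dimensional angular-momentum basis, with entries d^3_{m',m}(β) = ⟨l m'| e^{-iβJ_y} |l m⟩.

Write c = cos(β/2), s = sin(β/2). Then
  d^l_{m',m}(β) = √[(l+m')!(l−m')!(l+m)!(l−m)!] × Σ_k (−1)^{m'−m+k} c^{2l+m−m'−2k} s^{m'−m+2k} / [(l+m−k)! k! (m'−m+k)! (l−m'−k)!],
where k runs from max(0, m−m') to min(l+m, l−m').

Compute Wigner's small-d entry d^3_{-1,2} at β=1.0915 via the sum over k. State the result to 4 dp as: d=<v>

d=0.4505

d^3_{-1,2}(β=1.0915) via Wigner's sum:
Half-angle: c=0.854738, s=0.519059. N=√(2·24·120·1)=75.894664
k∈{3,4} keeps every argument non-negative
  k=3: (−1)^0·75.8947/(12)·0.8547^3·0.5191^3 = +0.552307
  k=4: (−1)^1·75.8947/(24)·0.8547^1·0.5191^5 = -0.101840
d^3_{-1,2}(1.0915) = +0.552307 -0.101840 = +0.450467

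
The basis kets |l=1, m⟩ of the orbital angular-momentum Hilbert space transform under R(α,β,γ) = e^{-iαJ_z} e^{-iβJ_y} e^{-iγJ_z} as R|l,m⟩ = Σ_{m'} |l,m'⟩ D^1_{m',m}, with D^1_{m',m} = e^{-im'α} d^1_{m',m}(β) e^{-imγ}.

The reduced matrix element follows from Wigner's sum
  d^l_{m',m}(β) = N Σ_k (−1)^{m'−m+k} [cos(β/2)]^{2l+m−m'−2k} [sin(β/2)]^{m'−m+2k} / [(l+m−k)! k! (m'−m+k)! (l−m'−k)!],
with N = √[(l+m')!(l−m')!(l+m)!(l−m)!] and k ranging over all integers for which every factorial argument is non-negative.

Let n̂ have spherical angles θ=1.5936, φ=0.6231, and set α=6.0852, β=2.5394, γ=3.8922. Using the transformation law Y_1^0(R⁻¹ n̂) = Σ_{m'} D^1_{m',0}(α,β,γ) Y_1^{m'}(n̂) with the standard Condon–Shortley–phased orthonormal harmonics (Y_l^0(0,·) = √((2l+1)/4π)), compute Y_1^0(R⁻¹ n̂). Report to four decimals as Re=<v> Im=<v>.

Re=0.1977 Im=0.0000

Need the full column D^1_{m',0} for m'=−1..1 at α=6.0852, β=2.5394, γ=3.8922.
cos(β/2)=0.296567, sin(β/2)=0.955012
d^1_{-1,0}: single k=1 term ⇒ +0.400541;  D = +0.392717-0.078784i
d^1_{0,0}: k∈[0..1] ⇒ +0.087952 -0.912048 = -0.824096;  D = -0.824096+0.000000i
d^1_{1,0}: single k=0 term ⇒ -0.400541;  D = -0.392717-0.078784i
Y_1^{m'}(θ=1.5936,φ=0.6231) and Σ D·Y over m':
  (+0.3927-0.0788i)·(+0.2805-0.2016i)  (-0.8241+0.0000i)·(-0.0111+0.0000i)  (-0.3927-0.0788i)·(-0.2805-0.2016i)
Y_1^0(R⁻¹ n̂) = +0.197730+0.000000i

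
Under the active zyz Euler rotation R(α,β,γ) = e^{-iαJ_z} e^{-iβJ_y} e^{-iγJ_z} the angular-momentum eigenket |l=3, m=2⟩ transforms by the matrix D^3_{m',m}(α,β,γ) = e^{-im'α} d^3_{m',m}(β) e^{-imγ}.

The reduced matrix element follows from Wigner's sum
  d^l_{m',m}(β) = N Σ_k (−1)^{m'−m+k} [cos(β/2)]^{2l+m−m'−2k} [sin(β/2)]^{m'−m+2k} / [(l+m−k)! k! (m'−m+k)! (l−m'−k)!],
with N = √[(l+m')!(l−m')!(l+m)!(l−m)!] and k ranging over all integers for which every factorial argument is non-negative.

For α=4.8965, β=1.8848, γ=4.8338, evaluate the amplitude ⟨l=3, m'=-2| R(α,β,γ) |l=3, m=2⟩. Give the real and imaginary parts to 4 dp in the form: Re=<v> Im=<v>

Re=0.4561 Im=0.0575

First d^3_{-2,2}(β=1.8848), then the phase factors e^{-i(-2)α} and e^{-i(2)γ}:
With c≡cos(β/2)=0.587848 and s≡sin(β/2)=0.808971, N=[1·120·120·1]^{1/2}=120.000000
k: max(0,(2)−(-2))=4 … min(3+(2),3−(-2))=5
  k=4: (−1)^0·120.0000/(24)·0.5878^2·0.8090^4 = +0.740002
  k=5: (−1)^1·120.0000/(120)·0.5878^0·0.8090^6 = -0.280284
d^3_{-2,2}(1.8848) = +0.740002 -0.280284 = +0.459718
Attach z-rotation phases: D = e^{-i(-2)(4.8965)}·(+0.459718)·e^{-i(2)(4.8338)} = +0.456108+0.057498i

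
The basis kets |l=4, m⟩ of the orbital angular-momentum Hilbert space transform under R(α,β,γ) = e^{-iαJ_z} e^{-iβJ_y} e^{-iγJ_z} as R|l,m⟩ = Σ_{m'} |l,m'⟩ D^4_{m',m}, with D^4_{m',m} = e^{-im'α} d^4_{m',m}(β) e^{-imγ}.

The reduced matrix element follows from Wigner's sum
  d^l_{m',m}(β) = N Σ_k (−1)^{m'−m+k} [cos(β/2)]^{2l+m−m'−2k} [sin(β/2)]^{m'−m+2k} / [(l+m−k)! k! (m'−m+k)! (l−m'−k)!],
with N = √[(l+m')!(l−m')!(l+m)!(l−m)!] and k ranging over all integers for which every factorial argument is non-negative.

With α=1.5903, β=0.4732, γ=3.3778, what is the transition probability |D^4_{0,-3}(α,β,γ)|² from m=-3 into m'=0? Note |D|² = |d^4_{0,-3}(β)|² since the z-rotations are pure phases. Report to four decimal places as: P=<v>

D^4_{0,-3}(1.5903,0.4732,3.3778) = e^{-i·0·1.5903}·d^4_{0,-3}(0.4732)·e^{-i·-3·3.3778}. Compute d first:
Half-angle: c=0.972141, s=0.234399. N=√(24·24·1·5040)=1703.830978
Admissible k: 0..1 (factorial args all ≥0)
  k=0: (−1)^3·1703.8310/(144)·0.9721^5·0.2344^3 = -0.132305
  k=1: (−1)^4·1703.8310/(144)·0.9721^3·0.2344^5 = +0.007692
d^4_{0,-3}(0.4732) = -0.132305 +0.007692 = -0.124613
|D^4_{0,-3}|² = |d^4_{0,-3}(β)|² = (-0.124613)² = 0.015528 (the z-rotation phases have unit modulus)

P=0.0155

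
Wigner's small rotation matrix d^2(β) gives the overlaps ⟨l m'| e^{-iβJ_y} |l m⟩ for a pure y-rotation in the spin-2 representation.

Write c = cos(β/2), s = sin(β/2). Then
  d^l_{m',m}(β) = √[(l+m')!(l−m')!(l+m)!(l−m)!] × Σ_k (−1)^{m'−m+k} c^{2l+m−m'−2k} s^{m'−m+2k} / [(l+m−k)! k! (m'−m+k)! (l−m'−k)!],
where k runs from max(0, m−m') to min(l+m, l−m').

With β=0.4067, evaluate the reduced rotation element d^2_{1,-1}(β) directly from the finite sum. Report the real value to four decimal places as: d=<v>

d=0.1157

d^2_{1,-1}(β=0.4067) via Wigner's sum:
With c≡cos(β/2)=0.979396 and s≡sin(β/2)=0.201951, N=[6·1·1·6]^{1/2}=6.000000
k∈{0,1} keeps every argument non-negative
  k=0: (−1)^2·6.0000/(2)·0.9794^2·0.2020^2 = +0.117363
  k=1: (−1)^3·6.0000/(6)·0.9794^0·0.2020^4 = -0.001663
d^2_{1,-1}(0.4067) = +0.117363 -0.001663 = +0.115700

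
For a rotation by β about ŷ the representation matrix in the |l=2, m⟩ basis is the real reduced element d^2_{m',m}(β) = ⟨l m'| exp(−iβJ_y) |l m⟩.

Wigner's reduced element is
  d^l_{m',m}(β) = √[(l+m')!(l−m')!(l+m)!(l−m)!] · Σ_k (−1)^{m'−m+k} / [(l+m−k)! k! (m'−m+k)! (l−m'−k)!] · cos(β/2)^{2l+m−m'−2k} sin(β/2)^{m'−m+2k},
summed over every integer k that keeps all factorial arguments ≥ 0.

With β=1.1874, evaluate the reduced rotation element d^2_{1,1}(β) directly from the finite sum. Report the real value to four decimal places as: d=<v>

d=-0.1730

d^2_{1,1}(β=1.1874) via Wigner's sum:
c=cos(1.1874/2)=0.828876, s=sin(1.1874/2)=0.559432; N=√[6·1·6·1]=6.000000
k: max(0,(1)−(1))=0 … min(2+(1),2−(1))=1
  k=0: (−1)^0·6.0000/(6)·0.8289^4·0.5594^0 = +0.472019
  k=1: (−1)^1·6.0000/(2)·0.8289^2·0.5594^2 = -0.645052
d^2_{1,1}(1.1874) = +0.472019 -0.645052 = -0.173034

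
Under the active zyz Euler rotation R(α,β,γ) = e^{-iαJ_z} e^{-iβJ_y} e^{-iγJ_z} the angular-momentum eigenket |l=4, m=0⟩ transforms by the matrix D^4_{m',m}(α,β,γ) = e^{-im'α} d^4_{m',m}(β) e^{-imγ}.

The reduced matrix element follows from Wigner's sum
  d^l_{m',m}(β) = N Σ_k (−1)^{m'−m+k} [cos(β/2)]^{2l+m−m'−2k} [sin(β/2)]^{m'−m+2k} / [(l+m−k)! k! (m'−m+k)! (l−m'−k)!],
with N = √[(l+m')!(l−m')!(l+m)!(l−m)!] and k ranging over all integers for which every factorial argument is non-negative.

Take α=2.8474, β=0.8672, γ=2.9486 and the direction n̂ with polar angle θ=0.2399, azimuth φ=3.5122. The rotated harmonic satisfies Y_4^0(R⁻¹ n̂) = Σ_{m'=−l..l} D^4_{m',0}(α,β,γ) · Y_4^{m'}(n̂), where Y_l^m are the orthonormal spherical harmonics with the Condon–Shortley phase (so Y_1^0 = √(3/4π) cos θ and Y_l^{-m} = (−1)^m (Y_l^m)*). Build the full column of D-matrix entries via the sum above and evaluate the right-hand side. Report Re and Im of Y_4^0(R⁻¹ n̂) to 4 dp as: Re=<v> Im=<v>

Need the full column D^4_{m',0} for m'=−4..4 at α=2.8474, β=0.8672, γ=2.9486.
cos(β/2)=0.907459, sin(β/2)=0.420140
d^4_{-4,0}: single k=4 term ⇒ +0.176781;  D = +0.067868-0.163234i
d^4_{-3,0}: k∈[3..4] ⇒ +0.539986 -0.115749 = +0.424237;  D = -0.269459+0.327672i
d^4_{-2,0}: k∈[2..4] ⇒ +0.935131 -0.534535 +0.042968 = +0.443564;  D = +0.368973-0.246186i
d^4_{-1,0}: k∈[1..4] ⇒ +0.952136 -1.224574 +0.262494 -0.009378 = -0.019321;  D = +0.018491-0.005603i
d^4_{0,0}: k∈[0..4] ⇒ +0.459850 -1.577144 +0.760656 -0.072467 +0.000971 = -0.428133;  D = -0.428133+0.000000i
d^4_{1,0}: k∈[0..3] ⇒ -0.952136 +1.224574 -0.262494 +0.009378 = +0.019321;  D = -0.018491-0.005603i
d^4_{2,0}: k∈[0..2] ⇒ +0.935131 -0.534535 +0.042968 = +0.443564;  D = +0.368973+0.246186i
d^4_{3,0}: k∈[0..1] ⇒ -0.539986 +0.115749 = -0.424237;  D = +0.269459+0.327672i
d^4_{4,0}: single k=0 term ⇒ +0.176781;  D = +0.067868+0.163234i
Y_4^{m'}(θ=0.2399,φ=3.5122) and Σ D·Y over m':
  (+0.0679-0.1632i)·(+0.0001-0.0014i)  (-0.2695+0.3277i)·(-0.0072+0.0146i)  (+0.3690-0.2462i)·(+0.0781-0.0715i)  (+0.0185-0.0056i)·(-0.3669+0.1426i)  (-0.4281+0.0000i)·(+0.6192+0.0000i)  (-0.0185-0.0056i)·(+0.3669+0.1426i)  (+0.3690+0.2462i)·(+0.0781+0.0715i)  (+0.2695+0.3277i)·(+0.0072+0.0146i)  (+0.0679+0.1632i)·(+0.0001+0.0014i)
Y_4^0(R⁻¹ n̂) = -0.260768+0.000000i

Re=-0.2608 Im=0.0000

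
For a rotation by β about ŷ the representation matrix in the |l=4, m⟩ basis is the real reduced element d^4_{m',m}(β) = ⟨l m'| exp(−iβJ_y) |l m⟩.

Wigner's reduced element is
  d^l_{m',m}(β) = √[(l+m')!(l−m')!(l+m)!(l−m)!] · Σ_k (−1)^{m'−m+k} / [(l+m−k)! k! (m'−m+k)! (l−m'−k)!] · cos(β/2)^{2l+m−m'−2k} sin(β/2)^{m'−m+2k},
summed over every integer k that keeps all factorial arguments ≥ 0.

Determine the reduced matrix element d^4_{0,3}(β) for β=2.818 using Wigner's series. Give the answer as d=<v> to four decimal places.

d=-0.0451

d^4_{0,3}(β=2.818) via Wigner's sum:
With c≡cos(β/2)=0.161091 and s≡sin(β/2)=0.986940, N=[24·24·5040·1]^{1/2}=1703.830978
The bounds max(0,m−m')=3 and min(l+m,l−m')=4 give 2 terms
  k=3: (−1)^0·1703.8310/(144)·0.1611^5·0.9869^3 = +0.001234
  k=4: (−1)^1·1703.8310/(144)·0.1611^3·0.9869^5 = -0.046316
d^4_{0,3}(2.818) = +0.001234 -0.046316 = -0.045082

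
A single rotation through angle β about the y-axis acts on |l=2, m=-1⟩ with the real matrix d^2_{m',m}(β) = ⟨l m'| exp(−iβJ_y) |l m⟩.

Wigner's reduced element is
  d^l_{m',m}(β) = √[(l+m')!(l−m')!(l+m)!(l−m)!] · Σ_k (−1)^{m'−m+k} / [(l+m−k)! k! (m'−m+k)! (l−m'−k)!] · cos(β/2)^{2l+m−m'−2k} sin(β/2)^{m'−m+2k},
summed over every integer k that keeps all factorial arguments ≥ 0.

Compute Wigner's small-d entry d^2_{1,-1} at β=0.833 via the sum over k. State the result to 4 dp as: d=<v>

d^2_{1,-1}(β=0.833) via Wigner's sum:
With c≡cos(β/2)=0.914511 and s≡sin(β/2)=0.404562, N=[6·1·1·6]^{1/2}=6.000000
The bounds max(0,m−m')=0 and min(l+m,l−m')=1 give 2 terms
  k=0: (−1)^2·6.0000/(2)·0.9145^2·0.4046^2 = +0.410647
  k=1: (−1)^3·6.0000/(6)·0.9145^0·0.4046^4 = -0.026788
d^2_{1,-1}(0.833) = +0.410647 -0.026788 = +0.383859

d=0.3839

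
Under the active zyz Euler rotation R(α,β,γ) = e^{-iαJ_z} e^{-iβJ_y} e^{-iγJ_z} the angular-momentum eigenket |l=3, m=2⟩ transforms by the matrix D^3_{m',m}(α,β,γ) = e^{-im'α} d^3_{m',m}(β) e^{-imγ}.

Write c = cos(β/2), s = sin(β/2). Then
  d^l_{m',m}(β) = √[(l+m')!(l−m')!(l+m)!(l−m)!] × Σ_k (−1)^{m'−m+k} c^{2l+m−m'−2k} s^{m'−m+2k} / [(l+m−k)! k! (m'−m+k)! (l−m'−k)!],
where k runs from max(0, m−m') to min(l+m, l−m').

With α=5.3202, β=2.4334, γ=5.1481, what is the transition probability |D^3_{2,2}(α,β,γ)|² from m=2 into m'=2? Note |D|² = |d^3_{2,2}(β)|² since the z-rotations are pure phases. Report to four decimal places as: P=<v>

D^3_{2,2}(5.3202,2.4334,5.1481) = e^{-i·2·5.3202}·d^3_{2,2}(2.4334)·e^{-i·2·5.1481}. Compute d first:
Half-angle: c=0.346743, s=0.937960. N=√(120·1·120·1)=120.000000
Admissible k: 0..1 (factorial args all ≥0)
  k=0: (−1)^0·120.0000/(120)·0.3467^6·0.9380^0 = +0.001738
  k=1: (−1)^1·120.0000/(24)·0.3467^4·0.9380^2 = -0.063587
d^3_{2,2}(2.4334) = +0.001738 -0.063587 = -0.061849
|D^3_{2,2}|² = |d^3_{2,2}(β)|² = (-0.061849)² = 0.003825 (the z-rotation phases have unit modulus)

P=0.0038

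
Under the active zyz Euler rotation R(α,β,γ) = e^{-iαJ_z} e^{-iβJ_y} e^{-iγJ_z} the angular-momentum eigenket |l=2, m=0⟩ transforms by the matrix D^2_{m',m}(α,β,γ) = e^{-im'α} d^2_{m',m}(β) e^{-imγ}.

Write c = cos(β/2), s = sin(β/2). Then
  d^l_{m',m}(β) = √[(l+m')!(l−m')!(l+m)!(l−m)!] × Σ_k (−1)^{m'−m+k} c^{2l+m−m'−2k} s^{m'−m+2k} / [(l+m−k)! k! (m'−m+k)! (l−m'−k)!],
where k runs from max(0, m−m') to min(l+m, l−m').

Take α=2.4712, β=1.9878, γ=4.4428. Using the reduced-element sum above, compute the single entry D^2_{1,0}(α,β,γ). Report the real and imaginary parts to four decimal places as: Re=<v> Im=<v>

D^2_{1,0}(2.4712,1.9878,4.4428) = e^{-i·1·2.4712}·d^2_{1,0}(1.9878)·e^{-i·0·4.4428}. Compute d first:
With c≡cos(β/2)=0.545425 and s≡sin(β/2)=0.838160, N=[6·1·2·2]^{1/2}=4.898979
Admissible k: 0..1 (factorial args all ≥0)
  k=0: (−1)^1·4.8990/(2)·0.5454^3·0.8382^1 = -0.333126
  k=1: (−1)^2·4.8990/(2)·0.5454^1·0.8382^3 = +0.786667
d^2_{1,0}(1.9878) = -0.333126 +0.786667 = +0.453541
Phases: e^{-i·(1)·2.4712}=-0.783578-0.621294i, e^{-i·(0)·4.4428}=+1.000000+0.000000i ⇒ D=-0.355385-0.281782i

Re=-0.3554 Im=-0.2818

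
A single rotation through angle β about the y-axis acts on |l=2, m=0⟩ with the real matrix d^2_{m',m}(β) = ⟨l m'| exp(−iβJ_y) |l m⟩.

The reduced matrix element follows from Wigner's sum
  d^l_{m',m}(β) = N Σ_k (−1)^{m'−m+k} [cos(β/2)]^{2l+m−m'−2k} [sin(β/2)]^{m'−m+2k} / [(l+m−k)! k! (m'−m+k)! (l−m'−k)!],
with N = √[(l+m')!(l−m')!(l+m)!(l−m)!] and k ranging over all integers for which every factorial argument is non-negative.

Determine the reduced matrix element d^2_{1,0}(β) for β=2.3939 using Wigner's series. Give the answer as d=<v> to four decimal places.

d^2_{1,0}(β=2.3939) via Wigner's sum:
With c≡cos(β/2)=0.365199 and s≡sin(β/2)=0.930930, N=[6·1·2·2]^{1/2}=4.898979
k∈{0,1} keeps every argument non-negative
  k=0: (−1)^1·4.8990/(2)·0.3652^3·0.9309^1 = -0.111066
  k=1: (−1)^2·4.8990/(2)·0.3652^1·0.9309^3 = +0.721698
d^2_{1,0}(2.3939) = -0.111066 +0.721698 = +0.610632

d=0.6106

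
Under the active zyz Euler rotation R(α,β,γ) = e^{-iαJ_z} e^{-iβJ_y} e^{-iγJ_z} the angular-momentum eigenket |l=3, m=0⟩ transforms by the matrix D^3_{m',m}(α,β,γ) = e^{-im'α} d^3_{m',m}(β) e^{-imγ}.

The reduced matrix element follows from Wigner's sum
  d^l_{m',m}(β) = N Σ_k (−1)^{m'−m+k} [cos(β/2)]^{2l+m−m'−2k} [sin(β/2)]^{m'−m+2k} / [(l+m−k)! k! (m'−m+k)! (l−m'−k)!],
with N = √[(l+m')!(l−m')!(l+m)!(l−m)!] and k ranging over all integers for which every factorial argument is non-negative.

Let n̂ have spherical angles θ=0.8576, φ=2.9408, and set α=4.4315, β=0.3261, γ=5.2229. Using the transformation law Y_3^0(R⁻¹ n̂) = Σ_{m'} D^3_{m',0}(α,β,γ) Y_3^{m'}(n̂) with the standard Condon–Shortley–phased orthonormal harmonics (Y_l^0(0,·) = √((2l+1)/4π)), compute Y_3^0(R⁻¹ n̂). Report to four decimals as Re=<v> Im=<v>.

Re=-0.2284 Im=0.0000

Need the full column D^3_{m',0} for m'=−3..3 at α=4.4315, β=0.3261, γ=5.2229.
cos(β/2)=0.986737, sin(β/2)=0.162329
d^3_{-3,0}: single k=3 term ⇒ +0.018378;  D = +0.013718+0.012230i
d^3_{-2,0}: k∈[2..3] ⇒ +0.136822 -0.003703 = +0.133119;  D = -0.112660+0.070911i
d^3_{-1,0}: k∈[1..3] ⇒ +0.526008 -0.042707 +0.000385 = +0.483686;  D = -0.134082-0.464730i
d^3_{0,0}: k∈[0..3] ⇒ +0.923013 -0.224821 +0.006084 -0.000018 = +0.704258;  D = +0.704258+0.000000i
d^3_{1,0}: k∈[0..2] ⇒ -0.526008 +0.042707 -0.000385 = -0.483686;  D = +0.134082-0.464730i
d^3_{2,0}: k∈[0..1] ⇒ +0.136822 -0.003703 = +0.133119;  D = -0.112660-0.070911i
d^3_{3,0}: single k=0 term ⇒ -0.018378;  D = -0.013718+0.012230i
Y_3^{m'}(θ=0.8576,φ=2.9408) and Σ D·Y over m':
  (+0.0137+0.0122i)·(-0.1487-0.1023i)  (-0.1127+0.0709i)·(+0.3520+0.1495i)  (-0.1341-0.4647i)·(-0.2731-0.0556i)  (+0.7043+0.0000i)·(-0.2099+0.0000i)  (+0.1341-0.4647i)·(+0.2731-0.0556i)  (-0.1127-0.0709i)·(+0.3520-0.1495i)  (-0.0137+0.0122i)·(+0.1487-0.1023i)
Y_3^0(R⁻¹ n̂) = -0.228353+0.000000i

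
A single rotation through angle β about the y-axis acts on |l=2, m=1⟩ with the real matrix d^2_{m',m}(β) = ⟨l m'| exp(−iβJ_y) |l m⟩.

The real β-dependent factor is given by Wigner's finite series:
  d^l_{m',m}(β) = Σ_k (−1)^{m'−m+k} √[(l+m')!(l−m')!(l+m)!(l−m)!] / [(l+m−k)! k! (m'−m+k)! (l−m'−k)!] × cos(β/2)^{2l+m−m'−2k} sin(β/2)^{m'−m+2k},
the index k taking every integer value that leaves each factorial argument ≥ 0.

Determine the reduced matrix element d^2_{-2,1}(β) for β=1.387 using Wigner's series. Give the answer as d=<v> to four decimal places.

d^2_{-2,1}(β=1.387) via Wigner's sum:
Half-angle: c=0.769013, s=0.639233. N=√(1·24·6·1)=12.000000
The bounds max(0,m−m')=3 and min(l+m,l−m')=3 give 1 term
  k=3: (−1)^0·12.0000/(6)·0.7690^1·0.6392^3 = +0.401736
d^2_{-2,1}(1.387) = +0.401736

d=0.4017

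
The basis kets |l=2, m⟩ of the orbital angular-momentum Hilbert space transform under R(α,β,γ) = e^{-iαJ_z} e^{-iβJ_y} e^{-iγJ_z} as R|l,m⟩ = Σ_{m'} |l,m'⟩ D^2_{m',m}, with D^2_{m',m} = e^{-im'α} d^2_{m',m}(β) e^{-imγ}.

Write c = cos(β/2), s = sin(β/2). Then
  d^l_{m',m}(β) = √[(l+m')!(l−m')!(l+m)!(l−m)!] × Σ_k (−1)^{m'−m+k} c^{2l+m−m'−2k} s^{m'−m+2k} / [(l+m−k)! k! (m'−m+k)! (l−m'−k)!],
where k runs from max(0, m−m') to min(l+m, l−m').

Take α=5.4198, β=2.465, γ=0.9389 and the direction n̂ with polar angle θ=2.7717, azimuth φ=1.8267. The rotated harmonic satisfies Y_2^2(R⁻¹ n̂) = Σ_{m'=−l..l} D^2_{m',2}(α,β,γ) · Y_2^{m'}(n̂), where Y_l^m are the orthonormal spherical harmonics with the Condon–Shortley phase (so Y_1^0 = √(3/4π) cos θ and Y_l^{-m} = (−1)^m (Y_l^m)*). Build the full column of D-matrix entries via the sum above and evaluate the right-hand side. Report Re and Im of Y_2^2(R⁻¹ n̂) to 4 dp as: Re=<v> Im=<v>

Need the full column D^2_{m',2} for m'=−2..2 at α=5.4198, β=2.465, γ=0.9389.
cos(β/2)=0.331880, sin(β/2)=0.943321
d^2_{-2,2}: single k=4 term ⇒ +0.791843;  D = -0.708482+0.353648i
d^2_{-1,2}: single k=3 term ⇒ +0.557174;  D = -0.513103-0.217183i
d^2_{0,2}: single k=2 term ⇒ +0.240081;  D = -0.072553-0.228856i
d^2_{1,2}: single k=1 term ⇒ +0.068966;  D = +0.036422-0.058564i
d^2_{2,2}: single k=0 term ⇒ +0.012132;  D = +0.011994-0.001825i
Y_2^{m'}(θ=2.7717,φ=1.8267) and Σ D·Y over m':
  (-0.7085+0.3536i)·(-0.0440+0.0247i)  (-0.5131-0.2172i)·(+0.0659+0.2519i)  (-0.0726-0.2289i)·(+0.5071+0.0000i)  (+0.0364-0.0586i)·(-0.0659+0.2519i)  (+0.0120-0.0018i)·(-0.0440-0.0247i)
Y_2^2(R⁻¹ n̂) = +0.018319-0.279897i

Re=0.0183 Im=-0.2799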